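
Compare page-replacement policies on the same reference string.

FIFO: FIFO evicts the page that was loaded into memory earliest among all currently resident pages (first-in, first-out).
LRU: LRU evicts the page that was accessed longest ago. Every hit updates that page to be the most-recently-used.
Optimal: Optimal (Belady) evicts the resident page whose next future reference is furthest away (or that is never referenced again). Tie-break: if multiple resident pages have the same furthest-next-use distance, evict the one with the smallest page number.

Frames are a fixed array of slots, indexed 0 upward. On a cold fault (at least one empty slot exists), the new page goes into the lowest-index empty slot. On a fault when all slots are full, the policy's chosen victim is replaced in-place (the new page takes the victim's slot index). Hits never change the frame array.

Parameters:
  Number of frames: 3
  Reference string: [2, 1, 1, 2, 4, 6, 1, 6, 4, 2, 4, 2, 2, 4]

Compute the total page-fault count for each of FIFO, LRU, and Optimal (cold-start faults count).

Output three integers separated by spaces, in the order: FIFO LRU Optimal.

Answer: 5 6 5

Derivation:
--- FIFO ---
  step 0: ref 2 -> FAULT, frames=[2,-,-] (faults so far: 1)
  step 1: ref 1 -> FAULT, frames=[2,1,-] (faults so far: 2)
  step 2: ref 1 -> HIT, frames=[2,1,-] (faults so far: 2)
  step 3: ref 2 -> HIT, frames=[2,1,-] (faults so far: 2)
  step 4: ref 4 -> FAULT, frames=[2,1,4] (faults so far: 3)
  step 5: ref 6 -> FAULT, evict 2, frames=[6,1,4] (faults so far: 4)
  step 6: ref 1 -> HIT, frames=[6,1,4] (faults so far: 4)
  step 7: ref 6 -> HIT, frames=[6,1,4] (faults so far: 4)
  step 8: ref 4 -> HIT, frames=[6,1,4] (faults so far: 4)
  step 9: ref 2 -> FAULT, evict 1, frames=[6,2,4] (faults so far: 5)
  step 10: ref 4 -> HIT, frames=[6,2,4] (faults so far: 5)
  step 11: ref 2 -> HIT, frames=[6,2,4] (faults so far: 5)
  step 12: ref 2 -> HIT, frames=[6,2,4] (faults so far: 5)
  step 13: ref 4 -> HIT, frames=[6,2,4] (faults so far: 5)
  FIFO total faults: 5
--- LRU ---
  step 0: ref 2 -> FAULT, frames=[2,-,-] (faults so far: 1)
  step 1: ref 1 -> FAULT, frames=[2,1,-] (faults so far: 2)
  step 2: ref 1 -> HIT, frames=[2,1,-] (faults so far: 2)
  step 3: ref 2 -> HIT, frames=[2,1,-] (faults so far: 2)
  step 4: ref 4 -> FAULT, frames=[2,1,4] (faults so far: 3)
  step 5: ref 6 -> FAULT, evict 1, frames=[2,6,4] (faults so far: 4)
  step 6: ref 1 -> FAULT, evict 2, frames=[1,6,4] (faults so far: 5)
  step 7: ref 6 -> HIT, frames=[1,6,4] (faults so far: 5)
  step 8: ref 4 -> HIT, frames=[1,6,4] (faults so far: 5)
  step 9: ref 2 -> FAULT, evict 1, frames=[2,6,4] (faults so far: 6)
  step 10: ref 4 -> HIT, frames=[2,6,4] (faults so far: 6)
  step 11: ref 2 -> HIT, frames=[2,6,4] (faults so far: 6)
  step 12: ref 2 -> HIT, frames=[2,6,4] (faults so far: 6)
  step 13: ref 4 -> HIT, frames=[2,6,4] (faults so far: 6)
  LRU total faults: 6
--- Optimal ---
  step 0: ref 2 -> FAULT, frames=[2,-,-] (faults so far: 1)
  step 1: ref 1 -> FAULT, frames=[2,1,-] (faults so far: 2)
  step 2: ref 1 -> HIT, frames=[2,1,-] (faults so far: 2)
  step 3: ref 2 -> HIT, frames=[2,1,-] (faults so far: 2)
  step 4: ref 4 -> FAULT, frames=[2,1,4] (faults so far: 3)
  step 5: ref 6 -> FAULT, evict 2, frames=[6,1,4] (faults so far: 4)
  step 6: ref 1 -> HIT, frames=[6,1,4] (faults so far: 4)
  step 7: ref 6 -> HIT, frames=[6,1,4] (faults so far: 4)
  step 8: ref 4 -> HIT, frames=[6,1,4] (faults so far: 4)
  step 9: ref 2 -> FAULT, evict 1, frames=[6,2,4] (faults so far: 5)
  step 10: ref 4 -> HIT, frames=[6,2,4] (faults so far: 5)
  step 11: ref 2 -> HIT, frames=[6,2,4] (faults so far: 5)
  step 12: ref 2 -> HIT, frames=[6,2,4] (faults so far: 5)
  step 13: ref 4 -> HIT, frames=[6,2,4] (faults so far: 5)
  Optimal total faults: 5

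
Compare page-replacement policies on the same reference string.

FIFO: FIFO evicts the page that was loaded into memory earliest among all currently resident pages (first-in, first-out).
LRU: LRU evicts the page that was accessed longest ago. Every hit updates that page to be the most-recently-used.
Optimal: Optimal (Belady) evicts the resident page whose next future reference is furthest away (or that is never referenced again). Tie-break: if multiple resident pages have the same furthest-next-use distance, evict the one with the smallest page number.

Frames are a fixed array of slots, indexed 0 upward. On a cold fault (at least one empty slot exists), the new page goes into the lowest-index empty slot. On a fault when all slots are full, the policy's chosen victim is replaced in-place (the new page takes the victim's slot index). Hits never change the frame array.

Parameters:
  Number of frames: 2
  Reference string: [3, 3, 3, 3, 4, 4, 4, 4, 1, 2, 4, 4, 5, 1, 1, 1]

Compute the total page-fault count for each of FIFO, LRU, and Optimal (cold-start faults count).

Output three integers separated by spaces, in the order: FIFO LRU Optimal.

--- FIFO ---
  step 0: ref 3 -> FAULT, frames=[3,-] (faults so far: 1)
  step 1: ref 3 -> HIT, frames=[3,-] (faults so far: 1)
  step 2: ref 3 -> HIT, frames=[3,-] (faults so far: 1)
  step 3: ref 3 -> HIT, frames=[3,-] (faults so far: 1)
  step 4: ref 4 -> FAULT, frames=[3,4] (faults so far: 2)
  step 5: ref 4 -> HIT, frames=[3,4] (faults so far: 2)
  step 6: ref 4 -> HIT, frames=[3,4] (faults so far: 2)
  step 7: ref 4 -> HIT, frames=[3,4] (faults so far: 2)
  step 8: ref 1 -> FAULT, evict 3, frames=[1,4] (faults so far: 3)
  step 9: ref 2 -> FAULT, evict 4, frames=[1,2] (faults so far: 4)
  step 10: ref 4 -> FAULT, evict 1, frames=[4,2] (faults so far: 5)
  step 11: ref 4 -> HIT, frames=[4,2] (faults so far: 5)
  step 12: ref 5 -> FAULT, evict 2, frames=[4,5] (faults so far: 6)
  step 13: ref 1 -> FAULT, evict 4, frames=[1,5] (faults so far: 7)
  step 14: ref 1 -> HIT, frames=[1,5] (faults so far: 7)
  step 15: ref 1 -> HIT, frames=[1,5] (faults so far: 7)
  FIFO total faults: 7
--- LRU ---
  step 0: ref 3 -> FAULT, frames=[3,-] (faults so far: 1)
  step 1: ref 3 -> HIT, frames=[3,-] (faults so far: 1)
  step 2: ref 3 -> HIT, frames=[3,-] (faults so far: 1)
  step 3: ref 3 -> HIT, frames=[3,-] (faults so far: 1)
  step 4: ref 4 -> FAULT, frames=[3,4] (faults so far: 2)
  step 5: ref 4 -> HIT, frames=[3,4] (faults so far: 2)
  step 6: ref 4 -> HIT, frames=[3,4] (faults so far: 2)
  step 7: ref 4 -> HIT, frames=[3,4] (faults so far: 2)
  step 8: ref 1 -> FAULT, evict 3, frames=[1,4] (faults so far: 3)
  step 9: ref 2 -> FAULT, evict 4, frames=[1,2] (faults so far: 4)
  step 10: ref 4 -> FAULT, evict 1, frames=[4,2] (faults so far: 5)
  step 11: ref 4 -> HIT, frames=[4,2] (faults so far: 5)
  step 12: ref 5 -> FAULT, evict 2, frames=[4,5] (faults so far: 6)
  step 13: ref 1 -> FAULT, evict 4, frames=[1,5] (faults so far: 7)
  step 14: ref 1 -> HIT, frames=[1,5] (faults so far: 7)
  step 15: ref 1 -> HIT, frames=[1,5] (faults so far: 7)
  LRU total faults: 7
--- Optimal ---
  step 0: ref 3 -> FAULT, frames=[3,-] (faults so far: 1)
  step 1: ref 3 -> HIT, frames=[3,-] (faults so far: 1)
  step 2: ref 3 -> HIT, frames=[3,-] (faults so far: 1)
  step 3: ref 3 -> HIT, frames=[3,-] (faults so far: 1)
  step 4: ref 4 -> FAULT, frames=[3,4] (faults so far: 2)
  step 5: ref 4 -> HIT, frames=[3,4] (faults so far: 2)
  step 6: ref 4 -> HIT, frames=[3,4] (faults so far: 2)
  step 7: ref 4 -> HIT, frames=[3,4] (faults so far: 2)
  step 8: ref 1 -> FAULT, evict 3, frames=[1,4] (faults so far: 3)
  step 9: ref 2 -> FAULT, evict 1, frames=[2,4] (faults so far: 4)
  step 10: ref 4 -> HIT, frames=[2,4] (faults so far: 4)
  step 11: ref 4 -> HIT, frames=[2,4] (faults so far: 4)
  step 12: ref 5 -> FAULT, evict 2, frames=[5,4] (faults so far: 5)
  step 13: ref 1 -> FAULT, evict 4, frames=[5,1] (faults so far: 6)
  step 14: ref 1 -> HIT, frames=[5,1] (faults so far: 6)
  step 15: ref 1 -> HIT, frames=[5,1] (faults so far: 6)
  Optimal total faults: 6

Answer: 7 7 6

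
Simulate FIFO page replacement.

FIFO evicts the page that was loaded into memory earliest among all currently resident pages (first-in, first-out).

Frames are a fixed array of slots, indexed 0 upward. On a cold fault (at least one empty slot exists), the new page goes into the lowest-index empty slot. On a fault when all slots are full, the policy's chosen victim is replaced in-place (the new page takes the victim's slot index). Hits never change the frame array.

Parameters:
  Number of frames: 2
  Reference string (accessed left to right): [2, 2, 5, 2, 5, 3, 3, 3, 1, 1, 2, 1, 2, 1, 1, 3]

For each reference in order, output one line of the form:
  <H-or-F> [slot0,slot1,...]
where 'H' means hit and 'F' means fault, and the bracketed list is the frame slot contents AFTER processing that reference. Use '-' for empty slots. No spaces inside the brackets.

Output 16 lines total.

F [2,-]
H [2,-]
F [2,5]
H [2,5]
H [2,5]
F [3,5]
H [3,5]
H [3,5]
F [3,1]
H [3,1]
F [2,1]
H [2,1]
H [2,1]
H [2,1]
H [2,1]
F [2,3]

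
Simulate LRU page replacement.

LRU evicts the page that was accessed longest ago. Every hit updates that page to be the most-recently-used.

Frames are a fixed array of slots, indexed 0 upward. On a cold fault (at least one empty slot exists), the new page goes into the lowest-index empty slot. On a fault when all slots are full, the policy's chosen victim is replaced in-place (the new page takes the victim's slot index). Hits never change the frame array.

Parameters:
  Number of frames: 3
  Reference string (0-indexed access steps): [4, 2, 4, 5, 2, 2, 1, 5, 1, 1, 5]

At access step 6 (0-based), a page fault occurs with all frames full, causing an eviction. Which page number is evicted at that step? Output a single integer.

Step 0: ref 4 -> FAULT, frames=[4,-,-]
Step 1: ref 2 -> FAULT, frames=[4,2,-]
Step 2: ref 4 -> HIT, frames=[4,2,-]
Step 3: ref 5 -> FAULT, frames=[4,2,5]
Step 4: ref 2 -> HIT, frames=[4,2,5]
Step 5: ref 2 -> HIT, frames=[4,2,5]
Step 6: ref 1 -> FAULT, evict 4, frames=[1,2,5]
At step 6: evicted page 4

Answer: 4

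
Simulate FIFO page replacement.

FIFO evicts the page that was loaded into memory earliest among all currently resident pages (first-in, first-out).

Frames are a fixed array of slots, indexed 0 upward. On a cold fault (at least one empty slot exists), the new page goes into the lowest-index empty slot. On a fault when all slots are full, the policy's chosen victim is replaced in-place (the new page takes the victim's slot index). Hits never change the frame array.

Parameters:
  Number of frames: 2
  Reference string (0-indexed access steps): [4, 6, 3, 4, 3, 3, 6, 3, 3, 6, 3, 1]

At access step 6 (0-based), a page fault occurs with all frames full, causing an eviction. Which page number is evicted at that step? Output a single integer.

Step 0: ref 4 -> FAULT, frames=[4,-]
Step 1: ref 6 -> FAULT, frames=[4,6]
Step 2: ref 3 -> FAULT, evict 4, frames=[3,6]
Step 3: ref 4 -> FAULT, evict 6, frames=[3,4]
Step 4: ref 3 -> HIT, frames=[3,4]
Step 5: ref 3 -> HIT, frames=[3,4]
Step 6: ref 6 -> FAULT, evict 3, frames=[6,4]
At step 6: evicted page 3

Answer: 3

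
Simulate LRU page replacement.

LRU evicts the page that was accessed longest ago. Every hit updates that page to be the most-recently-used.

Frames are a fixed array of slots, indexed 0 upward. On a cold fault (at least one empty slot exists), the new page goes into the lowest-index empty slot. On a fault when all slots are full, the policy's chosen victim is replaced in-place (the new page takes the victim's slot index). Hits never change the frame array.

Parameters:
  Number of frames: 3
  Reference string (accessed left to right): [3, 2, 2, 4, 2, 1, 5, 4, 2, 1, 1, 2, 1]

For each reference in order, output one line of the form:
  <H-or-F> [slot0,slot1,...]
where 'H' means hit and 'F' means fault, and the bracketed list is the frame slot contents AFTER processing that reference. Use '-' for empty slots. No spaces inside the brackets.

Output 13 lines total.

F [3,-,-]
F [3,2,-]
H [3,2,-]
F [3,2,4]
H [3,2,4]
F [1,2,4]
F [1,2,5]
F [1,4,5]
F [2,4,5]
F [2,4,1]
H [2,4,1]
H [2,4,1]
H [2,4,1]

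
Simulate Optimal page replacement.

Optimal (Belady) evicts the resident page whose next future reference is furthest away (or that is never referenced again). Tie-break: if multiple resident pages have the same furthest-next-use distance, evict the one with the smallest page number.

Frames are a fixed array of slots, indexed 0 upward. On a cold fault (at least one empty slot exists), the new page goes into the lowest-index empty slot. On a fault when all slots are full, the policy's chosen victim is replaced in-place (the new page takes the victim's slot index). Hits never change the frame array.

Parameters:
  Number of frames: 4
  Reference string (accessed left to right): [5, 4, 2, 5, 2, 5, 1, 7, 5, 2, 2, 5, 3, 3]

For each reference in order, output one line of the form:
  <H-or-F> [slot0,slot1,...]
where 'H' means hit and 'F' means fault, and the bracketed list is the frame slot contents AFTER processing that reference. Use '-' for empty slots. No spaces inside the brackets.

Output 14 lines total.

F [5,-,-,-]
F [5,4,-,-]
F [5,4,2,-]
H [5,4,2,-]
H [5,4,2,-]
H [5,4,2,-]
F [5,4,2,1]
F [5,4,2,7]
H [5,4,2,7]
H [5,4,2,7]
H [5,4,2,7]
H [5,4,2,7]
F [5,4,3,7]
H [5,4,3,7]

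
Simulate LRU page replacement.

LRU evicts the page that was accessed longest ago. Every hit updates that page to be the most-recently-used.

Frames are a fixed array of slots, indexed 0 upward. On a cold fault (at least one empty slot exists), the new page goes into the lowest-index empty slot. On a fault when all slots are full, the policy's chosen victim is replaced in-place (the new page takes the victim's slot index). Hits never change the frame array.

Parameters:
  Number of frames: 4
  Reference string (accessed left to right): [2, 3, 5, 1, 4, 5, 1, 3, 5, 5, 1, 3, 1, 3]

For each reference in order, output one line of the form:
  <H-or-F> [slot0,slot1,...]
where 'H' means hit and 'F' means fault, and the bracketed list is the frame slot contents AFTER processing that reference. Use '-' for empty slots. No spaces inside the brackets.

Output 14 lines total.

F [2,-,-,-]
F [2,3,-,-]
F [2,3,5,-]
F [2,3,5,1]
F [4,3,5,1]
H [4,3,5,1]
H [4,3,5,1]
H [4,3,5,1]
H [4,3,5,1]
H [4,3,5,1]
H [4,3,5,1]
H [4,3,5,1]
H [4,3,5,1]
H [4,3,5,1]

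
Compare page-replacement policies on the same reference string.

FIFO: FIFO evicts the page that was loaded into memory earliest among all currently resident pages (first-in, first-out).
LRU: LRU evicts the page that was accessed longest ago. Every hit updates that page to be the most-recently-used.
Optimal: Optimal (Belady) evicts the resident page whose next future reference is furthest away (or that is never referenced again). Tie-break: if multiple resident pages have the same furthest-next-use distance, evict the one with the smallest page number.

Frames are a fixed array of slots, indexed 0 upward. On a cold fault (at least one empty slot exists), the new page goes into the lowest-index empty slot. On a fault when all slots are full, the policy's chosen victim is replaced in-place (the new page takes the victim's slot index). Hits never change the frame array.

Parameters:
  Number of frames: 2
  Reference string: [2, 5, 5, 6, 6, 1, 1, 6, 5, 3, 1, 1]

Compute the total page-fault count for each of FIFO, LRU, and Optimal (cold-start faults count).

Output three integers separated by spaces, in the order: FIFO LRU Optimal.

--- FIFO ---
  step 0: ref 2 -> FAULT, frames=[2,-] (faults so far: 1)
  step 1: ref 5 -> FAULT, frames=[2,5] (faults so far: 2)
  step 2: ref 5 -> HIT, frames=[2,5] (faults so far: 2)
  step 3: ref 6 -> FAULT, evict 2, frames=[6,5] (faults so far: 3)
  step 4: ref 6 -> HIT, frames=[6,5] (faults so far: 3)
  step 5: ref 1 -> FAULT, evict 5, frames=[6,1] (faults so far: 4)
  step 6: ref 1 -> HIT, frames=[6,1] (faults so far: 4)
  step 7: ref 6 -> HIT, frames=[6,1] (faults so far: 4)
  step 8: ref 5 -> FAULT, evict 6, frames=[5,1] (faults so far: 5)
  step 9: ref 3 -> FAULT, evict 1, frames=[5,3] (faults so far: 6)
  step 10: ref 1 -> FAULT, evict 5, frames=[1,3] (faults so far: 7)
  step 11: ref 1 -> HIT, frames=[1,3] (faults so far: 7)
  FIFO total faults: 7
--- LRU ---
  step 0: ref 2 -> FAULT, frames=[2,-] (faults so far: 1)
  step 1: ref 5 -> FAULT, frames=[2,5] (faults so far: 2)
  step 2: ref 5 -> HIT, frames=[2,5] (faults so far: 2)
  step 3: ref 6 -> FAULT, evict 2, frames=[6,5] (faults so far: 3)
  step 4: ref 6 -> HIT, frames=[6,5] (faults so far: 3)
  step 5: ref 1 -> FAULT, evict 5, frames=[6,1] (faults so far: 4)
  step 6: ref 1 -> HIT, frames=[6,1] (faults so far: 4)
  step 7: ref 6 -> HIT, frames=[6,1] (faults so far: 4)
  step 8: ref 5 -> FAULT, evict 1, frames=[6,5] (faults so far: 5)
  step 9: ref 3 -> FAULT, evict 6, frames=[3,5] (faults so far: 6)
  step 10: ref 1 -> FAULT, evict 5, frames=[3,1] (faults so far: 7)
  step 11: ref 1 -> HIT, frames=[3,1] (faults so far: 7)
  LRU total faults: 7
--- Optimal ---
  step 0: ref 2 -> FAULT, frames=[2,-] (faults so far: 1)
  step 1: ref 5 -> FAULT, frames=[2,5] (faults so far: 2)
  step 2: ref 5 -> HIT, frames=[2,5] (faults so far: 2)
  step 3: ref 6 -> FAULT, evict 2, frames=[6,5] (faults so far: 3)
  step 4: ref 6 -> HIT, frames=[6,5] (faults so far: 3)
  step 5: ref 1 -> FAULT, evict 5, frames=[6,1] (faults so far: 4)
  step 6: ref 1 -> HIT, frames=[6,1] (faults so far: 4)
  step 7: ref 6 -> HIT, frames=[6,1] (faults so far: 4)
  step 8: ref 5 -> FAULT, evict 6, frames=[5,1] (faults so far: 5)
  step 9: ref 3 -> FAULT, evict 5, frames=[3,1] (faults so far: 6)
  step 10: ref 1 -> HIT, frames=[3,1] (faults so far: 6)
  step 11: ref 1 -> HIT, frames=[3,1] (faults so far: 6)
  Optimal total faults: 6

Answer: 7 7 6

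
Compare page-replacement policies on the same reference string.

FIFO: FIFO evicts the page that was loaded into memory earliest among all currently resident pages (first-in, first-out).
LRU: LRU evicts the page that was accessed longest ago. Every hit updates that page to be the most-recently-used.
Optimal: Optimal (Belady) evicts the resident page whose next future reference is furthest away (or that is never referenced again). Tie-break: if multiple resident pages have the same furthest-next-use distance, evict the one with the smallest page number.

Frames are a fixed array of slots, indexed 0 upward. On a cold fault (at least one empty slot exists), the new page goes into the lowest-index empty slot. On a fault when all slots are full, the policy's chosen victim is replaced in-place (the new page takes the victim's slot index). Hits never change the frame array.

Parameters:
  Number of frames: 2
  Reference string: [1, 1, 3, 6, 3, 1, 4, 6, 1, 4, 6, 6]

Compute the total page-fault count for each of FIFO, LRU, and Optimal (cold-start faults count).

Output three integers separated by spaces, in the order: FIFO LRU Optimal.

--- FIFO ---
  step 0: ref 1 -> FAULT, frames=[1,-] (faults so far: 1)
  step 1: ref 1 -> HIT, frames=[1,-] (faults so far: 1)
  step 2: ref 3 -> FAULT, frames=[1,3] (faults so far: 2)
  step 3: ref 6 -> FAULT, evict 1, frames=[6,3] (faults so far: 3)
  step 4: ref 3 -> HIT, frames=[6,3] (faults so far: 3)
  step 5: ref 1 -> FAULT, evict 3, frames=[6,1] (faults so far: 4)
  step 6: ref 4 -> FAULT, evict 6, frames=[4,1] (faults so far: 5)
  step 7: ref 6 -> FAULT, evict 1, frames=[4,6] (faults so far: 6)
  step 8: ref 1 -> FAULT, evict 4, frames=[1,6] (faults so far: 7)
  step 9: ref 4 -> FAULT, evict 6, frames=[1,4] (faults so far: 8)
  step 10: ref 6 -> FAULT, evict 1, frames=[6,4] (faults so far: 9)
  step 11: ref 6 -> HIT, frames=[6,4] (faults so far: 9)
  FIFO total faults: 9
--- LRU ---
  step 0: ref 1 -> FAULT, frames=[1,-] (faults so far: 1)
  step 1: ref 1 -> HIT, frames=[1,-] (faults so far: 1)
  step 2: ref 3 -> FAULT, frames=[1,3] (faults so far: 2)
  step 3: ref 6 -> FAULT, evict 1, frames=[6,3] (faults so far: 3)
  step 4: ref 3 -> HIT, frames=[6,3] (faults so far: 3)
  step 5: ref 1 -> FAULT, evict 6, frames=[1,3] (faults so far: 4)
  step 6: ref 4 -> FAULT, evict 3, frames=[1,4] (faults so far: 5)
  step 7: ref 6 -> FAULT, evict 1, frames=[6,4] (faults so far: 6)
  step 8: ref 1 -> FAULT, evict 4, frames=[6,1] (faults so far: 7)
  step 9: ref 4 -> FAULT, evict 6, frames=[4,1] (faults so far: 8)
  step 10: ref 6 -> FAULT, evict 1, frames=[4,6] (faults so far: 9)
  step 11: ref 6 -> HIT, frames=[4,6] (faults so far: 9)
  LRU total faults: 9
--- Optimal ---
  step 0: ref 1 -> FAULT, frames=[1,-] (faults so far: 1)
  step 1: ref 1 -> HIT, frames=[1,-] (faults so far: 1)
  step 2: ref 3 -> FAULT, frames=[1,3] (faults so far: 2)
  step 3: ref 6 -> FAULT, evict 1, frames=[6,3] (faults so far: 3)
  step 4: ref 3 -> HIT, frames=[6,3] (faults so far: 3)
  step 5: ref 1 -> FAULT, evict 3, frames=[6,1] (faults so far: 4)
  step 6: ref 4 -> FAULT, evict 1, frames=[6,4] (faults so far: 5)
  step 7: ref 6 -> HIT, frames=[6,4] (faults so far: 5)
  step 8: ref 1 -> FAULT, evict 6, frames=[1,4] (faults so far: 6)
  step 9: ref 4 -> HIT, frames=[1,4] (faults so far: 6)
  step 10: ref 6 -> FAULT, evict 1, frames=[6,4] (faults so far: 7)
  step 11: ref 6 -> HIT, frames=[6,4] (faults so far: 7)
  Optimal total faults: 7

Answer: 9 9 7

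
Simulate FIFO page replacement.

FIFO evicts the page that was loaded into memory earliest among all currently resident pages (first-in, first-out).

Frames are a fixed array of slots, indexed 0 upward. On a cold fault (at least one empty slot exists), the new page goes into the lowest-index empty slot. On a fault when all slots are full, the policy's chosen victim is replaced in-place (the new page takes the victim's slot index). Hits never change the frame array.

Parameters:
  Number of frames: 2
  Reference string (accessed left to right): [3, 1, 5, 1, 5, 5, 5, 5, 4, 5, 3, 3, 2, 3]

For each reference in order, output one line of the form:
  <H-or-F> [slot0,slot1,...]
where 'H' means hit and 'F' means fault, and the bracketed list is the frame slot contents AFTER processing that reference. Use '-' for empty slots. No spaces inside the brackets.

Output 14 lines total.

F [3,-]
F [3,1]
F [5,1]
H [5,1]
H [5,1]
H [5,1]
H [5,1]
H [5,1]
F [5,4]
H [5,4]
F [3,4]
H [3,4]
F [3,2]
H [3,2]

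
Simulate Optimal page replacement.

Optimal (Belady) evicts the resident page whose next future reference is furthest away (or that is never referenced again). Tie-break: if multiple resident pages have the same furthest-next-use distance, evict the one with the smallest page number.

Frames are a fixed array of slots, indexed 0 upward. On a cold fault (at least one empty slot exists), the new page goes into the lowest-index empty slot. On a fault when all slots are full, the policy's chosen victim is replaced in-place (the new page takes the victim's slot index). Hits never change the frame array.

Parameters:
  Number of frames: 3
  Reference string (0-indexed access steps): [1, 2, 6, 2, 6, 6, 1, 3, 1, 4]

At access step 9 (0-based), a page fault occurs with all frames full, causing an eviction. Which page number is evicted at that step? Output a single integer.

Answer: 1

Derivation:
Step 0: ref 1 -> FAULT, frames=[1,-,-]
Step 1: ref 2 -> FAULT, frames=[1,2,-]
Step 2: ref 6 -> FAULT, frames=[1,2,6]
Step 3: ref 2 -> HIT, frames=[1,2,6]
Step 4: ref 6 -> HIT, frames=[1,2,6]
Step 5: ref 6 -> HIT, frames=[1,2,6]
Step 6: ref 1 -> HIT, frames=[1,2,6]
Step 7: ref 3 -> FAULT, evict 2, frames=[1,3,6]
Step 8: ref 1 -> HIT, frames=[1,3,6]
Step 9: ref 4 -> FAULT, evict 1, frames=[4,3,6]
At step 9: evicted page 1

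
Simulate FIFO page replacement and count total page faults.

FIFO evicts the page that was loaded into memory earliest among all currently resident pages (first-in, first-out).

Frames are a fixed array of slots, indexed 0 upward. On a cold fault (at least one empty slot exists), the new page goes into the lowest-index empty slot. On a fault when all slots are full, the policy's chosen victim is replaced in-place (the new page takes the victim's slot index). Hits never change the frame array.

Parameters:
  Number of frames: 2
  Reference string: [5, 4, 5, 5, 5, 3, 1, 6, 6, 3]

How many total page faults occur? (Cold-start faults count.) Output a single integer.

Step 0: ref 5 → FAULT, frames=[5,-]
Step 1: ref 4 → FAULT, frames=[5,4]
Step 2: ref 5 → HIT, frames=[5,4]
Step 3: ref 5 → HIT, frames=[5,4]
Step 4: ref 5 → HIT, frames=[5,4]
Step 5: ref 3 → FAULT (evict 5), frames=[3,4]
Step 6: ref 1 → FAULT (evict 4), frames=[3,1]
Step 7: ref 6 → FAULT (evict 3), frames=[6,1]
Step 8: ref 6 → HIT, frames=[6,1]
Step 9: ref 3 → FAULT (evict 1), frames=[6,3]
Total faults: 6

Answer: 6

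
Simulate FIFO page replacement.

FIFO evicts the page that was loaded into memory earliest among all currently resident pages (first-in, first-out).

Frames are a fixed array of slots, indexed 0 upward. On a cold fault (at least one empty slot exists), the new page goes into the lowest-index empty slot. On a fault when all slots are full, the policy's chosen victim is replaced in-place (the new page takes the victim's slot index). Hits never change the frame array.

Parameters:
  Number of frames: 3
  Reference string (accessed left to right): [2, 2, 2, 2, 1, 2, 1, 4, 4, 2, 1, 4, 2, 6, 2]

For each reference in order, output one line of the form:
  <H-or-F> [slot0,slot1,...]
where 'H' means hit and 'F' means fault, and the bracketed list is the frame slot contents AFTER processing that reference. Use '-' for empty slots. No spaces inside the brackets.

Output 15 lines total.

F [2,-,-]
H [2,-,-]
H [2,-,-]
H [2,-,-]
F [2,1,-]
H [2,1,-]
H [2,1,-]
F [2,1,4]
H [2,1,4]
H [2,1,4]
H [2,1,4]
H [2,1,4]
H [2,1,4]
F [6,1,4]
F [6,2,4]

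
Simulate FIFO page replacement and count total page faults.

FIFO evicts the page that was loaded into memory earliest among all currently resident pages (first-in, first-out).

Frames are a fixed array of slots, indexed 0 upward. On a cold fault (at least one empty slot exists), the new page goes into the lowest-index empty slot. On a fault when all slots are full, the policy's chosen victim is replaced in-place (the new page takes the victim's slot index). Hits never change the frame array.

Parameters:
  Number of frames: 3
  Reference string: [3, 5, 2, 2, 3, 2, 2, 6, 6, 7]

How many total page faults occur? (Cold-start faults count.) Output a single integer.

Answer: 5

Derivation:
Step 0: ref 3 → FAULT, frames=[3,-,-]
Step 1: ref 5 → FAULT, frames=[3,5,-]
Step 2: ref 2 → FAULT, frames=[3,5,2]
Step 3: ref 2 → HIT, frames=[3,5,2]
Step 4: ref 3 → HIT, frames=[3,5,2]
Step 5: ref 2 → HIT, frames=[3,5,2]
Step 6: ref 2 → HIT, frames=[3,5,2]
Step 7: ref 6 → FAULT (evict 3), frames=[6,5,2]
Step 8: ref 6 → HIT, frames=[6,5,2]
Step 9: ref 7 → FAULT (evict 5), frames=[6,7,2]
Total faults: 5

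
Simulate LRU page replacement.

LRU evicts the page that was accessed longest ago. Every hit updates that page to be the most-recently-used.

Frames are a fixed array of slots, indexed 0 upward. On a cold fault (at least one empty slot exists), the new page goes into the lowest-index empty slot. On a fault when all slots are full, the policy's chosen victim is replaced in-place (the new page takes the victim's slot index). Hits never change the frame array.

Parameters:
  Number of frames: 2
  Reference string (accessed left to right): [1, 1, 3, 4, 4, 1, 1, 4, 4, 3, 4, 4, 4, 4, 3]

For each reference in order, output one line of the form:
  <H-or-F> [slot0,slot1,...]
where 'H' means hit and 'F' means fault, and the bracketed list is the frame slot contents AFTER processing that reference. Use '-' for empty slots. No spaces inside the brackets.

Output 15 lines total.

F [1,-]
H [1,-]
F [1,3]
F [4,3]
H [4,3]
F [4,1]
H [4,1]
H [4,1]
H [4,1]
F [4,3]
H [4,3]
H [4,3]
H [4,3]
H [4,3]
H [4,3]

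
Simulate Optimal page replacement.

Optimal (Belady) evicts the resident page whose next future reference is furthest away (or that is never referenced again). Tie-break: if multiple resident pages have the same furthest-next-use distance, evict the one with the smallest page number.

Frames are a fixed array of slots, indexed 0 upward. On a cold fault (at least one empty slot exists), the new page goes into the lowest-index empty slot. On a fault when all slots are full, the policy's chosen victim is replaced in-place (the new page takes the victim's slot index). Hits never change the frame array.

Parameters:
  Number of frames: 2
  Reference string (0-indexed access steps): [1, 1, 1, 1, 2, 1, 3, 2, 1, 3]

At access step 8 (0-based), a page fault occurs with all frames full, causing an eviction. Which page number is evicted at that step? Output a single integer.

Step 0: ref 1 -> FAULT, frames=[1,-]
Step 1: ref 1 -> HIT, frames=[1,-]
Step 2: ref 1 -> HIT, frames=[1,-]
Step 3: ref 1 -> HIT, frames=[1,-]
Step 4: ref 2 -> FAULT, frames=[1,2]
Step 5: ref 1 -> HIT, frames=[1,2]
Step 6: ref 3 -> FAULT, evict 1, frames=[3,2]
Step 7: ref 2 -> HIT, frames=[3,2]
Step 8: ref 1 -> FAULT, evict 2, frames=[3,1]
At step 8: evicted page 2

Answer: 2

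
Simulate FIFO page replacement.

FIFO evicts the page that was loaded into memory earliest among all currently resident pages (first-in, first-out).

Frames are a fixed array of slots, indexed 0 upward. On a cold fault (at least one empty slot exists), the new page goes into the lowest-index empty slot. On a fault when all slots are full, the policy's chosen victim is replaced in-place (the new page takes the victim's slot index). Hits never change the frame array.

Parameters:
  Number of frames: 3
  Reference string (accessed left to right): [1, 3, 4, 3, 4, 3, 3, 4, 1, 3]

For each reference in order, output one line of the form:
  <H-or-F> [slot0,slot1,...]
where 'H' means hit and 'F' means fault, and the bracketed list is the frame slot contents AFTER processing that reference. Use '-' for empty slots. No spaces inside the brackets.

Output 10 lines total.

F [1,-,-]
F [1,3,-]
F [1,3,4]
H [1,3,4]
H [1,3,4]
H [1,3,4]
H [1,3,4]
H [1,3,4]
H [1,3,4]
H [1,3,4]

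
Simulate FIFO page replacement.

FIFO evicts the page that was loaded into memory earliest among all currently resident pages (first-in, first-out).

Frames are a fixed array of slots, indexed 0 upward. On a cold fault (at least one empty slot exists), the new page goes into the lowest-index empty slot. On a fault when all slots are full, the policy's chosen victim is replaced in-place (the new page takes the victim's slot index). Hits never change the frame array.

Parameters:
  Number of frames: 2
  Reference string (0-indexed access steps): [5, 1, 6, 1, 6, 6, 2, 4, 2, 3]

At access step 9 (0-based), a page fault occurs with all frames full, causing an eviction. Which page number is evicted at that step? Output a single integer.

Step 0: ref 5 -> FAULT, frames=[5,-]
Step 1: ref 1 -> FAULT, frames=[5,1]
Step 2: ref 6 -> FAULT, evict 5, frames=[6,1]
Step 3: ref 1 -> HIT, frames=[6,1]
Step 4: ref 6 -> HIT, frames=[6,1]
Step 5: ref 6 -> HIT, frames=[6,1]
Step 6: ref 2 -> FAULT, evict 1, frames=[6,2]
Step 7: ref 4 -> FAULT, evict 6, frames=[4,2]
Step 8: ref 2 -> HIT, frames=[4,2]
Step 9: ref 3 -> FAULT, evict 2, frames=[4,3]
At step 9: evicted page 2

Answer: 2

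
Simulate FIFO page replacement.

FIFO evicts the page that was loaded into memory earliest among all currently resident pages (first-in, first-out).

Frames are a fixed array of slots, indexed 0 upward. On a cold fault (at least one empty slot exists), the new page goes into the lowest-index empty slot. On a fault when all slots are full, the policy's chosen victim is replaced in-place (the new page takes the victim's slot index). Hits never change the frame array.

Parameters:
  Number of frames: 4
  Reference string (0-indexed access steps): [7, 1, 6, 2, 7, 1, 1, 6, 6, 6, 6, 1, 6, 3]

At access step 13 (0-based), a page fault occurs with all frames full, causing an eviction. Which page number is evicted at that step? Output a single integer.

Step 0: ref 7 -> FAULT, frames=[7,-,-,-]
Step 1: ref 1 -> FAULT, frames=[7,1,-,-]
Step 2: ref 6 -> FAULT, frames=[7,1,6,-]
Step 3: ref 2 -> FAULT, frames=[7,1,6,2]
Step 4: ref 7 -> HIT, frames=[7,1,6,2]
Step 5: ref 1 -> HIT, frames=[7,1,6,2]
Step 6: ref 1 -> HIT, frames=[7,1,6,2]
Step 7: ref 6 -> HIT, frames=[7,1,6,2]
Step 8: ref 6 -> HIT, frames=[7,1,6,2]
Step 9: ref 6 -> HIT, frames=[7,1,6,2]
Step 10: ref 6 -> HIT, frames=[7,1,6,2]
Step 11: ref 1 -> HIT, frames=[7,1,6,2]
Step 12: ref 6 -> HIT, frames=[7,1,6,2]
Step 13: ref 3 -> FAULT, evict 7, frames=[3,1,6,2]
At step 13: evicted page 7

Answer: 7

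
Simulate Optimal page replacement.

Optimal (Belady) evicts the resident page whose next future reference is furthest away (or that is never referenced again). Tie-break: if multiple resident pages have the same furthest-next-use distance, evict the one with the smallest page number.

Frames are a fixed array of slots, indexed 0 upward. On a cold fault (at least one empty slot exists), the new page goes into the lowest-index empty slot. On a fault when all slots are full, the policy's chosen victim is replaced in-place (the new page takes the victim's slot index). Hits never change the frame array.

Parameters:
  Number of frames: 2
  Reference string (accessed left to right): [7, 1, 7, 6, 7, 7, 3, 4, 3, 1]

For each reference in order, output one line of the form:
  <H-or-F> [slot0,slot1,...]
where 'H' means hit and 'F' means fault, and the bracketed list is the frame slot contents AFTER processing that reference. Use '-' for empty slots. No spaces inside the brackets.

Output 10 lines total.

F [7,-]
F [7,1]
H [7,1]
F [7,6]
H [7,6]
H [7,6]
F [7,3]
F [4,3]
H [4,3]
F [4,1]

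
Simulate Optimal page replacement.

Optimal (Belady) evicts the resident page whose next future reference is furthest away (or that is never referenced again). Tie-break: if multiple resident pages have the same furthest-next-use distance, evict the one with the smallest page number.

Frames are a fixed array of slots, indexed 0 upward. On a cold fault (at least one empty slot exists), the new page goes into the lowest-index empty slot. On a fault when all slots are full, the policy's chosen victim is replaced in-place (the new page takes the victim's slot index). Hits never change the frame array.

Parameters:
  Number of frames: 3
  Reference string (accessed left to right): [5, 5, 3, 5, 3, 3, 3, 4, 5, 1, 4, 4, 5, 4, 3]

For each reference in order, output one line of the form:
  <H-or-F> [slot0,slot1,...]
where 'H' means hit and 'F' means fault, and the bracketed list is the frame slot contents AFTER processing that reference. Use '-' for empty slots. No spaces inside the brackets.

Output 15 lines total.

F [5,-,-]
H [5,-,-]
F [5,3,-]
H [5,3,-]
H [5,3,-]
H [5,3,-]
H [5,3,-]
F [5,3,4]
H [5,3,4]
F [5,1,4]
H [5,1,4]
H [5,1,4]
H [5,1,4]
H [5,1,4]
F [5,3,4]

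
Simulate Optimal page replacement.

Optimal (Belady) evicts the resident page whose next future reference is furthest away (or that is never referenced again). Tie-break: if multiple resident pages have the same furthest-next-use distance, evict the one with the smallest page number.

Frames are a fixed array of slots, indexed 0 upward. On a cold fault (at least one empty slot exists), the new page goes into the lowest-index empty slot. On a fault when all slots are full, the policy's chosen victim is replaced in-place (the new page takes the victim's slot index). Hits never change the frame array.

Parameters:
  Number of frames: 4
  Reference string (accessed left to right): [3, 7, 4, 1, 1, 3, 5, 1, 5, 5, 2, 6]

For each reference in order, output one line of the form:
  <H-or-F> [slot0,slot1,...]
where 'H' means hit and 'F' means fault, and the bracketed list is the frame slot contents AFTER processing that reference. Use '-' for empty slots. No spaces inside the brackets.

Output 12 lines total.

F [3,-,-,-]
F [3,7,-,-]
F [3,7,4,-]
F [3,7,4,1]
H [3,7,4,1]
H [3,7,4,1]
F [5,7,4,1]
H [5,7,4,1]
H [5,7,4,1]
H [5,7,4,1]
F [5,7,4,2]
F [5,7,4,6]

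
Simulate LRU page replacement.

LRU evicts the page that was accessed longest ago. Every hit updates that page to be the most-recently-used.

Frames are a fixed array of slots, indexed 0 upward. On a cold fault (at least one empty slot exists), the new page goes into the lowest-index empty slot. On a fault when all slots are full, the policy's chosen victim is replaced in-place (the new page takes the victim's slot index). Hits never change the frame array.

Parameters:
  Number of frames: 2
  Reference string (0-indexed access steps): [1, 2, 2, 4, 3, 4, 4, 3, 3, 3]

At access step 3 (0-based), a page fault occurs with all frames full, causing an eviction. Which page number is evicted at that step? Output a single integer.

Answer: 1

Derivation:
Step 0: ref 1 -> FAULT, frames=[1,-]
Step 1: ref 2 -> FAULT, frames=[1,2]
Step 2: ref 2 -> HIT, frames=[1,2]
Step 3: ref 4 -> FAULT, evict 1, frames=[4,2]
At step 3: evicted page 1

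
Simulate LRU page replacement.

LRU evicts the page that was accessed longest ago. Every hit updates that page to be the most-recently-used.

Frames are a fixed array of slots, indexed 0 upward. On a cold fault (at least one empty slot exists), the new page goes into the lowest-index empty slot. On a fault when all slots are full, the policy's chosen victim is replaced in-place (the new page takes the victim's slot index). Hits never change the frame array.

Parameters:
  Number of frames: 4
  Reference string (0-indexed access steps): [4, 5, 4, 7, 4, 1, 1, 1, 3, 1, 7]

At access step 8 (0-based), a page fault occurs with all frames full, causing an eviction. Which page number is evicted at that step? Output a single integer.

Answer: 5

Derivation:
Step 0: ref 4 -> FAULT, frames=[4,-,-,-]
Step 1: ref 5 -> FAULT, frames=[4,5,-,-]
Step 2: ref 4 -> HIT, frames=[4,5,-,-]
Step 3: ref 7 -> FAULT, frames=[4,5,7,-]
Step 4: ref 4 -> HIT, frames=[4,5,7,-]
Step 5: ref 1 -> FAULT, frames=[4,5,7,1]
Step 6: ref 1 -> HIT, frames=[4,5,7,1]
Step 7: ref 1 -> HIT, frames=[4,5,7,1]
Step 8: ref 3 -> FAULT, evict 5, frames=[4,3,7,1]
At step 8: evicted page 5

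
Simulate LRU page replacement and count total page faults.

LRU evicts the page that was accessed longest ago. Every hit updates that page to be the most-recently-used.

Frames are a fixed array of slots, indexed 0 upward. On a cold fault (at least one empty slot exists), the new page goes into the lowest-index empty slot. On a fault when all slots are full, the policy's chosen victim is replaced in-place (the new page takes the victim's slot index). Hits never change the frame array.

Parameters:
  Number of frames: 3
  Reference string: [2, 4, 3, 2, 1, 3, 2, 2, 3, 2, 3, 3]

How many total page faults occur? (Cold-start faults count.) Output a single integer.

Step 0: ref 2 → FAULT, frames=[2,-,-]
Step 1: ref 4 → FAULT, frames=[2,4,-]
Step 2: ref 3 → FAULT, frames=[2,4,3]
Step 3: ref 2 → HIT, frames=[2,4,3]
Step 4: ref 1 → FAULT (evict 4), frames=[2,1,3]
Step 5: ref 3 → HIT, frames=[2,1,3]
Step 6: ref 2 → HIT, frames=[2,1,3]
Step 7: ref 2 → HIT, frames=[2,1,3]
Step 8: ref 3 → HIT, frames=[2,1,3]
Step 9: ref 2 → HIT, frames=[2,1,3]
Step 10: ref 3 → HIT, frames=[2,1,3]
Step 11: ref 3 → HIT, frames=[2,1,3]
Total faults: 4

Answer: 4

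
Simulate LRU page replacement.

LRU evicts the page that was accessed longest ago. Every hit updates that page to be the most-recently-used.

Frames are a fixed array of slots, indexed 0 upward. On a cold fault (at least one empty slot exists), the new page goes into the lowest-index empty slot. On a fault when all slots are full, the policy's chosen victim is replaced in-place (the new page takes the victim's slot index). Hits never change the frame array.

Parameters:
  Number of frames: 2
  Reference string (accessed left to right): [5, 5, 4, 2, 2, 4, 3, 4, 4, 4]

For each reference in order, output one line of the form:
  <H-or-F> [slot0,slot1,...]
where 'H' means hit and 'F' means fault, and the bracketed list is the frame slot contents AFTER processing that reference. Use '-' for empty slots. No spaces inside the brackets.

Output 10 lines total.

F [5,-]
H [5,-]
F [5,4]
F [2,4]
H [2,4]
H [2,4]
F [3,4]
H [3,4]
H [3,4]
H [3,4]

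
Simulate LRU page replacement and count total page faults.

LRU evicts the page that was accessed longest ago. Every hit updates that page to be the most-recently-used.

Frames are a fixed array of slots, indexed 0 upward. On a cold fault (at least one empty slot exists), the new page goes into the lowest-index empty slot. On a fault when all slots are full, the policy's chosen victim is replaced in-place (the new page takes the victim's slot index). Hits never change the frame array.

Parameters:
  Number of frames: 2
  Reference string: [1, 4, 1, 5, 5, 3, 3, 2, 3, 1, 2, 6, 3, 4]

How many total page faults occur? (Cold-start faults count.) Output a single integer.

Answer: 10

Derivation:
Step 0: ref 1 → FAULT, frames=[1,-]
Step 1: ref 4 → FAULT, frames=[1,4]
Step 2: ref 1 → HIT, frames=[1,4]
Step 3: ref 5 → FAULT (evict 4), frames=[1,5]
Step 4: ref 5 → HIT, frames=[1,5]
Step 5: ref 3 → FAULT (evict 1), frames=[3,5]
Step 6: ref 3 → HIT, frames=[3,5]
Step 7: ref 2 → FAULT (evict 5), frames=[3,2]
Step 8: ref 3 → HIT, frames=[3,2]
Step 9: ref 1 → FAULT (evict 2), frames=[3,1]
Step 10: ref 2 → FAULT (evict 3), frames=[2,1]
Step 11: ref 6 → FAULT (evict 1), frames=[2,6]
Step 12: ref 3 → FAULT (evict 2), frames=[3,6]
Step 13: ref 4 → FAULT (evict 6), frames=[3,4]
Total faults: 10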